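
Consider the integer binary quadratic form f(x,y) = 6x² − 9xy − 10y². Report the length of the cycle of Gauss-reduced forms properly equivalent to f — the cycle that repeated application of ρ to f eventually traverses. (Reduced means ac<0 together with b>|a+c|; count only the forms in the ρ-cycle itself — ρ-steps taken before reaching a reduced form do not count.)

D = 321, ⌊√D⌋ = 17
descent: ρ → (-10,9,6)  [lands on river]
river: ρ → (6,15,-4)
river: ρ → (-4,17,2)
river: ρ → (2,15,-12)
river: ρ → (-12,9,5)
river: ρ → (5,11,-10)
ρ-cycle length = 6 (tail of 1 descent step not counted)

6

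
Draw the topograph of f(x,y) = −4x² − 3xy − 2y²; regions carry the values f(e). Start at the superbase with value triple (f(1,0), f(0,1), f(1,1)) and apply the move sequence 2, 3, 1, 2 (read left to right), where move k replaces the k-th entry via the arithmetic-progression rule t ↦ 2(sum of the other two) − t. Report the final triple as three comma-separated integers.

start (-4,-2,-9) = (f(1,0),f(0,1),f(1,1))
replace slot 2: 2·((-4)+(-9)) − (-2) = -24 → (-4,-24,-9)
replace slot 3: 2·((-4)+(-24)) − (-9) = -47 → (-4,-24,-47)
replace slot 1: 2·((-24)+(-47)) − (-4) = -138 → (-138,-24,-47)
replace slot 2: 2·((-138)+(-47)) − (-24) = -346 → (-138,-346,-47)

-138,-346,-47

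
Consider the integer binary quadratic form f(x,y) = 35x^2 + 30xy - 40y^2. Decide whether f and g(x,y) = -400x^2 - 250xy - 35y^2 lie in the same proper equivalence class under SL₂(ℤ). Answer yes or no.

D₁ = 6500, D₂ = 6500
river cycle of f (length 10): (-40, 50, 25), (25, 50, -40), (-40, 30, 35), (35, 40, -35), (-35, 30, 40), (40, 50, -25), (-25, 50, 40), (40, 30, -35), (-35, 40, 35), (35, 30, -40)
river cycle of g (length 10): (-35, 40, 35), (35, 30, -40), (-40, 50, 25), (25, 50, -40), (-40, 30, 35), (35, 40, -35), (-35, 30, 40), (40, 50, -25), (-25, 50, 40), (40, 30, -35)
cycles coincide ⇒ equivalent

yes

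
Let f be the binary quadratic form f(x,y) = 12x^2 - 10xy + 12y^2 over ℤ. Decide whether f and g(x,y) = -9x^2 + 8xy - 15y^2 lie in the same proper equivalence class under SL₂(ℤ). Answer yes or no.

D₁ = -476, D₂ = -476
f: flip: (12,-10,12)→(12,10,12)
f: reduced (well bottom): (12,10,12) with a≤c, −a<b≤a
g is negative-definite; reduce −g:
−g: reduced (well bottom): (9,-8,15) with a≤c, −a<b≤a
flip sign back: reduced form of g is (-9,8,-15)
reduced forms (12, 10, 12) vs (-9, 8, -15) ⇒ inequivalent

no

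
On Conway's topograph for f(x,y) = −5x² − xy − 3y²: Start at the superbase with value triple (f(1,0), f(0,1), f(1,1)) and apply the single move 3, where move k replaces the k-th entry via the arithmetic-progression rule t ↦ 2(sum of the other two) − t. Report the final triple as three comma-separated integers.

start (-5,-3,-9) = (f(1,0),f(0,1),f(1,1))
replace slot 3: 2·((-5)+(-3)) − (-9) = -7 → (-5,-3,-7)

-5,-3,-7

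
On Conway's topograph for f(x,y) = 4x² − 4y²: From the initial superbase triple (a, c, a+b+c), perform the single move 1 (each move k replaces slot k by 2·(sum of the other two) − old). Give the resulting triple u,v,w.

start (4,-4,0) = (f(1,0),f(0,1),f(1,1))
replace slot 1: 2·((-4)+0) − 4 = -12 → (-12,-4,0)

-12,-4,0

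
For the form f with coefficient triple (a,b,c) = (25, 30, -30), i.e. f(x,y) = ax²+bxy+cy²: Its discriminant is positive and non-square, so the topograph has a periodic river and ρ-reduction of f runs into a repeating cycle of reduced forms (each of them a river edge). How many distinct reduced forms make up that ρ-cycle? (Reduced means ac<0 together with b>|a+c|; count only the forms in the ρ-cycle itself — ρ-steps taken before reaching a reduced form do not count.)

D = 3900, ⌊√D⌋ = 62
river: ρ → (-30,30,25)
river: ρ → (25,20,-35)
river: ρ → (-35,50,10)
river: ρ → (10,50,-35)
river: ρ → (-35,20,25)
river: ρ → (25,30,-30)
ρ-cycle length = 6 (tail of 0 descent steps not counted)

6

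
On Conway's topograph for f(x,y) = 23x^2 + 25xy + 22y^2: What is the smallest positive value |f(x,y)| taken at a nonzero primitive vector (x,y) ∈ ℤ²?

translate: b→-21 (≡25 mod 46), so (23,25,22)→(23,-21,20)
flip: (23,-21,20)→(20,21,23)
translate: b→-19 (≡21 mod 40), so (20,21,23)→(20,-19,22)
reduced (well bottom): (20,-19,22) with a≤c, −a<b≤a
well minimum = a = 20

20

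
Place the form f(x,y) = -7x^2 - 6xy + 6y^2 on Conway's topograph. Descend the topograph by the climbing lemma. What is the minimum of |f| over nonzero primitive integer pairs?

descent: ρ → (6,6,-7)  [lands on river]
river: ρ → (-7,8,5)
river: ρ → (5,12,-3)
river: ρ → (-3,12,5)
river: ρ → (5,8,-7)
river: ρ → (-7,6,6)
closes: descent 1, river 6
min |a| on river = 3

3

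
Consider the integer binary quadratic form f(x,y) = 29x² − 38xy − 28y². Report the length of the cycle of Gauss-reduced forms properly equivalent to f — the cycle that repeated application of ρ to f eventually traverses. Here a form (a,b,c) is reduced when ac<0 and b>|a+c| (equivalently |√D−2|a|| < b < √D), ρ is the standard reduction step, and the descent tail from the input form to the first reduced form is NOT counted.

D = 4692, ⌊√D⌋ = 68
descent: ρ → (-28,38,29)  [lands on river]
river: ρ → (29,20,-37)
river: ρ → (-37,54,12)
river: ρ → (12,66,-7)
river: ρ → (-7,60,39)
river: ρ → (39,18,-28)
ρ-cycle length = 6 (tail of 1 descent step not counted)

6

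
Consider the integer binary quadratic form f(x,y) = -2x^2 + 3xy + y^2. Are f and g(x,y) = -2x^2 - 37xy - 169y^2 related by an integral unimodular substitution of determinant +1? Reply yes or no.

D₁ = 17, D₂ = 17
river cycle of f (length 6): (1, 3, -2), (-2, 1, 2), (2, 3, -1), (-1, 3, 2), (2, 1, -2), (-2, 3, 1)
river cycle of g (length 6): (-2, 3, 1), (1, 3, -2), (-2, 1, 2), (2, 3, -1), (-1, 3, 2), (2, 1, -2)
cycles coincide ⇒ equivalent

yes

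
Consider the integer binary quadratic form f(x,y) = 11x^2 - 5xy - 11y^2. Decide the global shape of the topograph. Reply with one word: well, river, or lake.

D = b²−4ac = (-5)² − 4·11·(-11) = 509
D > 0 non-square ⇒ indefinite ⇒ periodic river

river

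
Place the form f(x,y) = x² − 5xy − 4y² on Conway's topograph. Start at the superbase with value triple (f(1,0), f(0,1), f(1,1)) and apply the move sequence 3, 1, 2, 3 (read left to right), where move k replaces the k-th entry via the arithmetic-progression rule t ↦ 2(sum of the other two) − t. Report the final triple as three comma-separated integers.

start (1,-4,-8) = (f(1,0),f(0,1),f(1,1))
replace slot 3: 2·(1+(-4)) − (-8) = 2 → (1,-4,2)
replace slot 1: 2·((-4)+2) − 1 = -5 → (-5,-4,2)
replace slot 2: 2·((-5)+2) − (-4) = -2 → (-5,-2,2)
replace slot 3: 2·((-5)+(-2)) − 2 = -16 → (-5,-2,-16)

-5,-2,-16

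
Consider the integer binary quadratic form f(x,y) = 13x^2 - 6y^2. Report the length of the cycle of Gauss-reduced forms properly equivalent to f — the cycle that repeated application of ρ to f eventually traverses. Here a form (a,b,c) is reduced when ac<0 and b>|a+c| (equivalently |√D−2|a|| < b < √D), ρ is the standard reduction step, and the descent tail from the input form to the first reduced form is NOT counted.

D = 312, ⌊√D⌋ = 17
descent: ρ → (-6,12,7)  [lands on river]
river: ρ → (7,16,-2)
river: ρ → (-2,16,7)
river: ρ → (7,12,-6)
ρ-cycle length = 4 (tail of 1 descent step not counted)

4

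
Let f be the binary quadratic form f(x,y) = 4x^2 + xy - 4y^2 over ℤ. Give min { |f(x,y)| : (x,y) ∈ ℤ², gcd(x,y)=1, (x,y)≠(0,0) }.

river: ρ → (-4,7,1)
river: ρ → (1,7,-4)
river: ρ → (-4,1,4)
river: ρ → (4,7,-1)
river: ρ → (-1,7,4)
river: ρ → (4,1,-4)
closes: descent 0, river 6
min |a| on river = 1

1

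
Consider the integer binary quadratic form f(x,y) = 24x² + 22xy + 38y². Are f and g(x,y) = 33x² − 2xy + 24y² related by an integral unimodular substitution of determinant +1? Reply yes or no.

D₁ = -3164, D₂ = -3164
f: reduced (well bottom): (24,22,38) with a≤c, −a<b≤a
g: flip: (33,-2,24)→(24,2,33)
g: reduced (well bottom): (24,2,33) with a≤c, −a<b≤a
reduced forms (24, 22, 38) vs (24, 2, 33) ⇒ inequivalent

no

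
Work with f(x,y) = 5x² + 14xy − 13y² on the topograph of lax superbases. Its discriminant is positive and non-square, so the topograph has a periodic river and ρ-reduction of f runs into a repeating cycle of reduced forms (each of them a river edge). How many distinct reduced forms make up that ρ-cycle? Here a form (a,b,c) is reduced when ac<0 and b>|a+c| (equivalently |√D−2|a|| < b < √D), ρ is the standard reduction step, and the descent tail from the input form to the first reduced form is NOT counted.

D = 456, ⌊√D⌋ = 21
river: ρ → (-13,12,6)
river: ρ → (6,12,-13)
river: ρ → (-13,14,5)
river: ρ → (5,16,-10)
river: ρ → (-10,4,11)
river: ρ → (11,18,-3)
river: ρ → (-3,18,11)
river: ρ → (11,4,-10)
river: ρ → (-10,16,5)
river: ρ → (5,14,-13)
ρ-cycle length = 10 (tail of 0 descent steps not counted)

10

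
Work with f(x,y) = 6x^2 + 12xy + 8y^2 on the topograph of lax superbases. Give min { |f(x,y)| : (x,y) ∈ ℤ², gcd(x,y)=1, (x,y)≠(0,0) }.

translate: b→0 (≡12 mod 12), so (6,12,8)→(6,0,2)
flip: (6,0,2)→(2,0,6)
reduced (well bottom): (2,0,6) with a≤c, −a<b≤a
well minimum = a = 2

2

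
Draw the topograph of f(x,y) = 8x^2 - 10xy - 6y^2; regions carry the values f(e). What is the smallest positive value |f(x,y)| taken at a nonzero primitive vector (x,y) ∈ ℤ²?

descent: ρ → (-6,10,8)  [lands on river]
river: ρ → (8,6,-8)
river: ρ → (-8,10,6)
river: ρ → (6,14,-4)
river: ρ → (-4,10,12)
river: ρ → (12,14,-2)
river: ρ → (-2,14,12)
river: ρ → (12,10,-4)
river: ρ → (-4,14,6)
river: ρ → (6,10,-8)
river: ρ → (-8,6,8)
river: ρ → (8,10,-6)
river: ρ → (-6,14,4)
river: ρ → (4,10,-12)
river: ρ → (-12,14,2)
river: ρ → (2,14,-12)
river: ρ → (-12,10,4)
river: ρ → (4,14,-6)
closes: descent 1, river 18
min |a| on river = 2

2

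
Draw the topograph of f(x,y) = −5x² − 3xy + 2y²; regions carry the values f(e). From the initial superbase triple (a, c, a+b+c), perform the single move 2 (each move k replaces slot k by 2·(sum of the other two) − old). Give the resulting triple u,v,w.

start (-5,2,-6) = (f(1,0),f(0,1),f(1,1))
replace slot 2: 2·((-5)+(-6)) − 2 = -24 → (-5,-24,-6)

-5,-24,-6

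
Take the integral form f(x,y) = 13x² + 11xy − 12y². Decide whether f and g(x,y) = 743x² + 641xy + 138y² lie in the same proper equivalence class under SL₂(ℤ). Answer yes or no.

D₁ = 745, D₂ = 745
river cycle of f (length 18): (-12, 13, 12), (12, 11, -13), (-13, 15, 10), (10, 25, -3), (-3, 23, 18), (18, 13, -8), (-8, 19, 12), (12, 5, -15), (-15, 25, 2), (2, 27, -2), … (8 more)
river cycle of g (length 18): (13, 11, -12), (-12, 13, 12), (12, 11, -13), (-13, 15, 10), (10, 25, -3), (-3, 23, 18), (18, 13, -8), (-8, 19, 12), (12, 5, -15), (-15, 25, 2), … (8 more)
cycles coincide ⇒ equivalent

yes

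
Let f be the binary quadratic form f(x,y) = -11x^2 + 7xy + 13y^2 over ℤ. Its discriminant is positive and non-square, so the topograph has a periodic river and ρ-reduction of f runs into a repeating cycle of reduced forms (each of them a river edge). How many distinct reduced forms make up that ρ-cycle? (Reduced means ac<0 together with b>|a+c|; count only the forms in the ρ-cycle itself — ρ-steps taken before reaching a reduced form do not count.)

D = 621, ⌊√D⌋ = 24
river: ρ → (13,19,-5)
river: ρ → (-5,21,9)
river: ρ → (9,15,-11)
river: ρ → (-11,7,13)
ρ-cycle length = 4 (tail of 0 descent steps not counted)

4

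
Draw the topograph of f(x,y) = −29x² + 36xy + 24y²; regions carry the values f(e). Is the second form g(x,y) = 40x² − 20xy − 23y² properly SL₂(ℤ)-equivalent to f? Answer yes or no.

D₁ = 4080, D₂ = 4080
river cycle of f (length 8): (24, 60, -5), (-5, 60, 24), (24, 36, -29), (-29, 22, 31), (31, 40, -20), (-20, 40, 31), (31, 22, -29), (-29, 36, 24)
river cycle of g (length 8): (-23, 20, 40), (40, 60, -3), (-3, 60, 40), (40, 20, -23), (-23, 26, 37), (37, 48, -12), (-12, 48, 37), (37, 26, -23)
cycles differ ⇒ inequivalent

no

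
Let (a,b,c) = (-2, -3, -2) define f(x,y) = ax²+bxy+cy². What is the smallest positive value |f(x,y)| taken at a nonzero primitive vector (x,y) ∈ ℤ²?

translate: b→-1 (≡3 mod 4), so (2,3,2)→(2,-1,1)
flip: (2,-1,1)→(1,1,2)
reduced (well bottom): (1,1,2) with a≤c, −a<b≤a
well minimum |f| = |-1| = 1 (negative-definite)

1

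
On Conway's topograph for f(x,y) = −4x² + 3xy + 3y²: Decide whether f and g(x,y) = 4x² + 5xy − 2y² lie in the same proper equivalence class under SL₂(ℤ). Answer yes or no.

D₁ = 57, D₂ = 57
river cycle of f (length 6): (3, 3, -4), (-4, 5, 2), (2, 7, -1), (-1, 7, 2), (2, 5, -4), (-4, 3, 3)
river cycle of g (length 6): (-2, 7, 1), (1, 7, -2), (-2, 5, 4), (4, 3, -3), (-3, 3, 4), (4, 5, -2)
cycles differ ⇒ inequivalent

no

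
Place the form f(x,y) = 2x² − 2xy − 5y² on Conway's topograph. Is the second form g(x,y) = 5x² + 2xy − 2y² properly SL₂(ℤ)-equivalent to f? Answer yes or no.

D₁ = 44, D₂ = 44
river cycle of f (length 2): (2, 6, -1), (-1, 6, 2)
river cycle of g (length 2): (-2, 6, 1), (1, 6, -2)
cycles differ ⇒ inequivalent

no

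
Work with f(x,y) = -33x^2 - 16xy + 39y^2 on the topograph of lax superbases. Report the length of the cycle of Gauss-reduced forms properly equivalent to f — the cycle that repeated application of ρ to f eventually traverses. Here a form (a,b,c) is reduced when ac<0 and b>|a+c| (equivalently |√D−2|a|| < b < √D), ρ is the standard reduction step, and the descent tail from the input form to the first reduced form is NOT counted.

D = 5404, ⌊√D⌋ = 73
descent: ρ → (39,16,-33)  [lands on river]
river: ρ → (-33,50,22)
river: ρ → (22,38,-45)
river: ρ → (-45,52,15)
river: ρ → (15,68,-13)
river: ρ → (-13,62,30)
river: ρ → (30,58,-17)
river: ρ → (-17,44,51)
river: ρ → (51,58,-10)
river: ρ → (-10,62,39)
ρ-cycle length = 10 (tail of 1 descent step not counted)

10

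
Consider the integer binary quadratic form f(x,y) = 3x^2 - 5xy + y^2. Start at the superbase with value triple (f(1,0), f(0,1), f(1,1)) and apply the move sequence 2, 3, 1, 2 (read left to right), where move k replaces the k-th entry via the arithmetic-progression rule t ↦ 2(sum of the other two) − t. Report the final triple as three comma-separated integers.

start (3,1,-1) = (f(1,0),f(0,1),f(1,1))
replace slot 2: 2·(3+(-1)) − 1 = 3 → (3,3,-1)
replace slot 3: 2·(3+3) − (-1) = 13 → (3,3,13)
replace slot 1: 2·(3+13) − 3 = 29 → (29,3,13)
replace slot 2: 2·(29+13) − 3 = 81 → (29,81,13)

29,81,13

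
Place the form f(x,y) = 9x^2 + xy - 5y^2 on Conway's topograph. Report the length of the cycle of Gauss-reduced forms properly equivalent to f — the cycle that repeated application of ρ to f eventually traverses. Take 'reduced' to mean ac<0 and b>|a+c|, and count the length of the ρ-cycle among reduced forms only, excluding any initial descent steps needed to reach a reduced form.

D = 181, ⌊√D⌋ = 13
descent: ρ → (-5,9,5)  [lands on river]
river: ρ → (5,11,-3)
river: ρ → (-3,13,1)
river: ρ → (1,13,-3)
river: ρ → (-3,11,5)
river: ρ → (5,9,-5)
river: ρ → (-5,11,3)
river: ρ → (3,13,-1)
river: ρ → (-1,13,3)
river: ρ → (3,11,-5)
ρ-cycle length = 10 (tail of 1 descent step not counted)

10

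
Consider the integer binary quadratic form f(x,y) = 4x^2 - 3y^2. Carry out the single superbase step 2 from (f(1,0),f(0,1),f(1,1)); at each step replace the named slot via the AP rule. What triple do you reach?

start (4,-3,1) = (f(1,0),f(0,1),f(1,1))
replace slot 2: 2·(4+1) − (-3) = 13 → (4,13,1)

4,13,1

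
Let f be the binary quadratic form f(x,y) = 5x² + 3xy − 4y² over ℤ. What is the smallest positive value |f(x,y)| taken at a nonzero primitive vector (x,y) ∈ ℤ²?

river: ρ → (-4,5,4)
river: ρ → (4,3,-5)
river: ρ → (-5,7,2)
river: ρ → (2,9,-1)
river: ρ → (-1,9,2)
river: ρ → (2,7,-5)
river: ρ → (-5,3,4)
river: ρ → (4,5,-4)
river: ρ → (-4,3,5)
river: ρ → (5,7,-2)
river: ρ → (-2,9,1)
river: ρ → (1,9,-2)
river: ρ → (-2,7,5)
river: ρ → (5,3,-4)
closes: descent 0, river 14
min |a| on river = 1

1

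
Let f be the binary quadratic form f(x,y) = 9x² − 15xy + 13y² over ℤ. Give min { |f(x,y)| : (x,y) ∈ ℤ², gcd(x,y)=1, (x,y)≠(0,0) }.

translate: b→3 (≡-15 mod 18), so (9,-15,13)→(9,3,7)
flip: (9,3,7)→(7,-3,9)
reduced (well bottom): (7,-3,9) with a≤c, −a<b≤a
well minimum = a = 7

7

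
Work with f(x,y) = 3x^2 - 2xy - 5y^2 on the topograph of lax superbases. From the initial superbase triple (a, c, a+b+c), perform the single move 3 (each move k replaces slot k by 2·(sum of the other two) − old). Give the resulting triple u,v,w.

start (3,-5,-4) = (f(1,0),f(0,1),f(1,1))
replace slot 3: 2·(3+(-5)) − (-4) = 0 → (3,-5,0)

3,-5,0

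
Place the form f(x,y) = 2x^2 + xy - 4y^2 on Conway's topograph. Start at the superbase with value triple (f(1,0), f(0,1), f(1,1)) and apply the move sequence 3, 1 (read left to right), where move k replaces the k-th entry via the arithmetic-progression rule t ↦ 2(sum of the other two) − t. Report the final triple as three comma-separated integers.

start (2,-4,-1) = (f(1,0),f(0,1),f(1,1))
replace slot 3: 2·(2+(-4)) − (-1) = -3 → (2,-4,-3)
replace slot 1: 2·((-4)+(-3)) − 2 = -16 → (-16,-4,-3)

-16,-4,-3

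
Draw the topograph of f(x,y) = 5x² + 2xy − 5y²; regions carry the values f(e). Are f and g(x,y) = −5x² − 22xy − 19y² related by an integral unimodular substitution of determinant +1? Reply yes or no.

D₁ = 104, D₂ = 104
river cycle of f (length 6): (-5, 8, 2), (2, 8, -5), (-5, 2, 5), (5, 8, -2), (-2, 8, 5), (5, 2, -5)
river cycle of g (length 6): (-2, 8, 5), (5, 2, -5), (-5, 8, 2), (2, 8, -5), (-5, 2, 5), (5, 8, -2)
cycles coincide ⇒ equivalent

yes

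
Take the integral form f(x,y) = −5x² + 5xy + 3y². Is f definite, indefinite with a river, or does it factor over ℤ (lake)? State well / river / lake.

D = b²−4ac = 5² − 4·(-5)·3 = 85
D > 0 non-square ⇒ indefinite ⇒ periodic river

river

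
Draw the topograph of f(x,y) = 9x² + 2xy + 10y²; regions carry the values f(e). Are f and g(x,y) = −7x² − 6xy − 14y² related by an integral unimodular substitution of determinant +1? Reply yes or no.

D₁ = -356, D₂ = -356
f: reduced (well bottom): (9,2,10) with a≤c, −a<b≤a
g is negative-definite; reduce −g:
−g: reduced (well bottom): (7,6,14) with a≤c, −a<b≤a
flip sign back: reduced form of g is (-7,-6,-14)
reduced forms (9, 2, 10) vs (-7, -6, -14) ⇒ inequivalent

no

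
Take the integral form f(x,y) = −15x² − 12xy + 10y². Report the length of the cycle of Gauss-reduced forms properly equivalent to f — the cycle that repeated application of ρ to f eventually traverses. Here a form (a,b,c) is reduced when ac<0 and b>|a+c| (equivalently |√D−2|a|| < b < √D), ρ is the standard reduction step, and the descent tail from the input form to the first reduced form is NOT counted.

D = 744, ⌊√D⌋ = 27
descent: ρ → (10,12,-15)  [lands on river]
river: ρ → (-15,18,7)
river: ρ → (7,24,-6)
river: ρ → (-6,24,7)
river: ρ → (7,18,-15)
river: ρ → (-15,12,10)
river: ρ → (10,8,-17)
river: ρ → (-17,26,1)
river: ρ → (1,26,-17)
river: ρ → (-17,8,10)
ρ-cycle length = 10 (tail of 1 descent step not counted)

10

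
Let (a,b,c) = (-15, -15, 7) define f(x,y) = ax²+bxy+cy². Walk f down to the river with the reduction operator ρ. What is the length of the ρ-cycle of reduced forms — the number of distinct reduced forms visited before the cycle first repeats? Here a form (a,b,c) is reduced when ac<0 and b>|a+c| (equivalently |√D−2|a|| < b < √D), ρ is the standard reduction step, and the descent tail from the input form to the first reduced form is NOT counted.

D = 645, ⌊√D⌋ = 25
descent: ρ → (7,15,-15)  [lands on river]
river: ρ → (-15,15,7)
river: ρ → (7,13,-17)
river: ρ → (-17,21,3)
river: ρ → (3,21,-17)
river: ρ → (-17,13,7)
ρ-cycle length = 6 (tail of 1 descent step not counted)

6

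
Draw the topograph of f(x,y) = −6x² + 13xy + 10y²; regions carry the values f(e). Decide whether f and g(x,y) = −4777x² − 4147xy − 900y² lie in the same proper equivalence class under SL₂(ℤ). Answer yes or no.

D₁ = 409, D₂ = 409
river cycle of f (length 54): (10, 7, -9), (-9, 11, 8), (8, 5, -12), (-12, 19, 1), (1, 19, -12), (-12, 5, 8), (8, 11, -9), (-9, 7, 10), (10, 13, -6), (-6, 11, 12), … (44 more)
river cycle of g (length 54): (-6, 13, 10), (10, 7, -9), (-9, 11, 8), (8, 5, -12), (-12, 19, 1), (1, 19, -12), (-12, 5, 8), (8, 11, -9), (-9, 7, 10), (10, 13, -6), … (44 more)
cycles coincide ⇒ equivalent

yes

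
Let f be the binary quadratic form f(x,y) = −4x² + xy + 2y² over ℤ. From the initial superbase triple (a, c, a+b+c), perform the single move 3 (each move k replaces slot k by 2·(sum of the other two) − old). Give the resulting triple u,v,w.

start (-4,2,-1) = (f(1,0),f(0,1),f(1,1))
replace slot 3: 2·((-4)+2) − (-1) = -3 → (-4,2,-3)

-4,2,-3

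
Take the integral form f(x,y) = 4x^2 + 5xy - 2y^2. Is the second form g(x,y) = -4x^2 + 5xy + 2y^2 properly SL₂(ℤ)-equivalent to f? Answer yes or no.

D₁ = 57, D₂ = 57
river cycle of f (length 6): (-2, 7, 1), (1, 7, -2), (-2, 5, 4), (4, 3, -3), (-3, 3, 4), (4, 5, -2)
river cycle of g (length 6): (2, 7, -1), (-1, 7, 2), (2, 5, -4), (-4, 3, 3), (3, 3, -4), (-4, 5, 2)
cycles differ ⇒ inequivalent

no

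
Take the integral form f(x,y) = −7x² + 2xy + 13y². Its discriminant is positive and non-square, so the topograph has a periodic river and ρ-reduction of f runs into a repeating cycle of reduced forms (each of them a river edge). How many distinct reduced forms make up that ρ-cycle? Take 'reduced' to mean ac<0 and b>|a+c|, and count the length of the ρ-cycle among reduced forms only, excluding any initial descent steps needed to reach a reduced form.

D = 368, ⌊√D⌋ = 19
descent: ρ → (13,-2,-7)
descent: ρ → (-7,16,4)  [lands on river]
river: ρ → (4,16,-7)
river: ρ → (-7,12,8)
river: ρ → (8,4,-11)
river: ρ → (-11,18,1)
river: ρ → (1,18,-11)
river: ρ → (-11,4,8)
river: ρ → (8,12,-7)
ρ-cycle length = 8 (tail of 2 descent steps not counted)

8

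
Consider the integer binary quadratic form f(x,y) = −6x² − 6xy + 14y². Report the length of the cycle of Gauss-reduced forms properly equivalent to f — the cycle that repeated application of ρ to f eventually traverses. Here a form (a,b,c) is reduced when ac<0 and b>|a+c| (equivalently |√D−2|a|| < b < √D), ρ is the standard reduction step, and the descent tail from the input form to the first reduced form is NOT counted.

D = 372, ⌊√D⌋ = 19
descent: ρ → (14,6,-6)
descent: ρ → (-6,18,2)  [lands on river]
river: ρ → (2,18,-6)
ρ-cycle length = 2 (tail of 2 descent steps not counted)

2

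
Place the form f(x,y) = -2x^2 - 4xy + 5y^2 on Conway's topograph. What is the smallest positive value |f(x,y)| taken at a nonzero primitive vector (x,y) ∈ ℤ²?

descent: ρ → (5,4,-2)  [lands on river]
river: ρ → (-2,4,5)
river: ρ → (5,6,-1)
river: ρ → (-1,6,5)
closes: descent 1, river 4
min |a| on river = 1

1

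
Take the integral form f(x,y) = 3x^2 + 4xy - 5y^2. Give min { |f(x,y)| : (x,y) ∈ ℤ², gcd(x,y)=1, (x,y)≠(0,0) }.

river: ρ → (-5,6,2)
river: ρ → (2,6,-5)
river: ρ → (-5,4,3)
river: ρ → (3,8,-1)
river: ρ → (-1,8,3)
river: ρ → (3,4,-5)
closes: descent 0, river 6
min |a| on river = 1

1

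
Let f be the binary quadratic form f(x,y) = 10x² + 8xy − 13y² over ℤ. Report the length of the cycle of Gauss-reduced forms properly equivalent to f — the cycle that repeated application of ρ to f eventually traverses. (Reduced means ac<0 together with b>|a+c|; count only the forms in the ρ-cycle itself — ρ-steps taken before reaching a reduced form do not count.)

D = 584, ⌊√D⌋ = 24
river: ρ → (-13,18,5)
river: ρ → (5,22,-5)
river: ρ → (-5,18,13)
river: ρ → (13,8,-10)
river: ρ → (-10,12,11)
river: ρ → (11,10,-11)
river: ρ → (-11,12,10)
river: ρ → (10,8,-13)
ρ-cycle length = 8 (tail of 0 descent steps not counted)

8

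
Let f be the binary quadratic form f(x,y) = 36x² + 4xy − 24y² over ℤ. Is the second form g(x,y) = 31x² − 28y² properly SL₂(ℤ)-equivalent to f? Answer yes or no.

D₁ = 3472, D₂ = 3472
river cycle of f (length 16): (-24, 44, 16), (16, 52, -12), (-12, 44, 32), (32, 20, -24), (-24, 28, 28), (28, 28, -24), (-24, 20, 32), (32, 44, -12), (-12, 52, 16), (16, 44, -24), … (6 more)
river cycle of g (length 8): (-28, 56, 3), (3, 58, -9), (-9, 50, 27), (27, 58, -1), (-1, 58, 27), (27, 50, -9), (-9, 58, 3), (3, 56, -28)
cycles differ ⇒ inequivalent

no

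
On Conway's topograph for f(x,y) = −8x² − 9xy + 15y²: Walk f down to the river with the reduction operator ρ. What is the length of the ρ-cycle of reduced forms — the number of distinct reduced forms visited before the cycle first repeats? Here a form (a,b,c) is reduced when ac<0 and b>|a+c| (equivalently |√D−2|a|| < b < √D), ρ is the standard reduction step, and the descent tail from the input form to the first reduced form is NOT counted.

D = 561, ⌊√D⌋ = 23
descent: ρ → (15,9,-8)  [lands on river]
river: ρ → (-8,23,1)
river: ρ → (1,23,-8)
river: ρ → (-8,9,15)
river: ρ → (15,21,-2)
river: ρ → (-2,23,4)
river: ρ → (4,17,-17)
river: ρ → (-17,17,4)
river: ρ → (4,23,-2)
river: ρ → (-2,21,15)
ρ-cycle length = 10 (tail of 1 descent step not counted)

10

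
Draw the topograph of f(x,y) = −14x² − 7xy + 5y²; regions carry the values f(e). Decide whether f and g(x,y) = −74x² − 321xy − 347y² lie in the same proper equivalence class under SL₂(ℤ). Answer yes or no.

D₁ = 329, D₂ = 329
river cycle of f (length 16): (5, 17, -2), (-2, 15, 13), (13, 11, -4), (-4, 13, 10), (10, 7, -7), (-7, 7, 10), (10, 13, -4), (-4, 11, 13), (13, 15, -2), (-2, 17, 5), … (6 more)
river cycle of g (length 16): (-1, 17, 10), (10, 3, -8), (-8, 13, 5), (5, 17, -2), (-2, 15, 13), (13, 11, -4), (-4, 13, 10), (10, 7, -7), (-7, 7, 10), (10, 13, -4), … (6 more)
cycles coincide ⇒ equivalent

yes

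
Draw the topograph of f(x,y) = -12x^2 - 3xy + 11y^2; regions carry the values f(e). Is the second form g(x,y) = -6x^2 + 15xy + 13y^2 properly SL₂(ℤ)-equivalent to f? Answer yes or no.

D₁ = 537, D₂ = 537
river cycle of f (length 16): (11, 3, -12), (-12, 21, 2), (2, 23, -1), (-1, 23, 2), (2, 21, -12), (-12, 3, 11), (11, 19, -4), (-4, 21, 6), (6, 15, -13), (-13, 11, 8), … (6 more)
river cycle of g (length 16): (13, 11, -8), (-8, 21, 3), (3, 21, -8), (-8, 11, 13), (13, 15, -6), (-6, 21, 4), (4, 19, -11), (-11, 3, 12), (12, 21, -2), (-2, 23, 1), … (6 more)
cycles differ ⇒ inequivalent

no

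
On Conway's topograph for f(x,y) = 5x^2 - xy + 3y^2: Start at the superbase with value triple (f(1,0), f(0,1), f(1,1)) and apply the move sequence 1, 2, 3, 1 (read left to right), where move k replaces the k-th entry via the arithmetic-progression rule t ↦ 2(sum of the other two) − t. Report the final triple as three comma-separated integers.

start (5,3,7) = (f(1,0),f(0,1),f(1,1))
replace slot 1: 2·(3+7) − 5 = 15 → (15,3,7)
replace slot 2: 2·(15+7) − 3 = 41 → (15,41,7)
replace slot 3: 2·(15+41) − 7 = 105 → (15,41,105)
replace slot 1: 2·(41+105) − 15 = 277 → (277,41,105)

277,41,105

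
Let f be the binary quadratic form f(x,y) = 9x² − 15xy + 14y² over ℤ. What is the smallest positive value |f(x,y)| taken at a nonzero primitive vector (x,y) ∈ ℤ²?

translate: b→3 (≡-15 mod 18), so (9,-15,14)→(9,3,8)
flip: (9,3,8)→(8,-3,9)
reduced (well bottom): (8,-3,9) with a≤c, −a<b≤a
well minimum = a = 8

8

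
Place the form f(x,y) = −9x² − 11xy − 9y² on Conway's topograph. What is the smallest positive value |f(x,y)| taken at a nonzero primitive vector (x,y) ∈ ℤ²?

translate: b→-7 (≡11 mod 18), so (9,11,9)→(9,-7,7)
flip: (9,-7,7)→(7,7,9)
reduced (well bottom): (7,7,9) with a≤c, −a<b≤a
well minimum |f| = |-7| = 7 (negative-definite)

7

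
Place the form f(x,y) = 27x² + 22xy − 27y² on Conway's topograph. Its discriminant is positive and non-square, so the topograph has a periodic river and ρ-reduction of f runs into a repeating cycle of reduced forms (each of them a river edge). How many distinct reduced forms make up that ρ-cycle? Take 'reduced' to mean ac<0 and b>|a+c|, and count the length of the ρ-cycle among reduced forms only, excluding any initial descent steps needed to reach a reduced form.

D = 3400, ⌊√D⌋ = 58
river: ρ → (-27,32,22)
river: ρ → (22,56,-3)
river: ρ → (-3,58,3)
river: ρ → (3,56,-22)
river: ρ → (-22,32,27)
river: ρ → (27,22,-27)
ρ-cycle length = 6 (tail of 0 descent steps not counted)

6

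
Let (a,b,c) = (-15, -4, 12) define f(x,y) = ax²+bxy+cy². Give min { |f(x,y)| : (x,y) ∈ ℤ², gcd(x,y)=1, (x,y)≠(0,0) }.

descent: ρ → (12,4,-15)  [lands on river]
river: ρ → (-15,26,1)
river: ρ → (1,26,-15)
river: ρ → (-15,4,12)
river: ρ → (12,20,-7)
river: ρ → (-7,22,9)
river: ρ → (9,14,-15)
river: ρ → (-15,16,8)
river: ρ → (8,16,-15)
river: ρ → (-15,14,9)
river: ρ → (9,22,-7)
river: ρ → (-7,20,12)
closes: descent 1, river 12
min |a| on river = 1

1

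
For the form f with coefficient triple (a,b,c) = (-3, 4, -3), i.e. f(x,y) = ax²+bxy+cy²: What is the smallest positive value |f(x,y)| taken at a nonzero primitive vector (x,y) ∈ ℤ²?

translate: b→2 (≡-4 mod 6), so (3,-4,3)→(3,2,2)
flip: (3,2,2)→(2,-2,3)
translate: b→2 (≡-2 mod 4), so (2,-2,3)→(2,2,3)
reduced (well bottom): (2,2,3) with a≤c, −a<b≤a
well minimum |f| = |-2| = 2 (negative-definite)

2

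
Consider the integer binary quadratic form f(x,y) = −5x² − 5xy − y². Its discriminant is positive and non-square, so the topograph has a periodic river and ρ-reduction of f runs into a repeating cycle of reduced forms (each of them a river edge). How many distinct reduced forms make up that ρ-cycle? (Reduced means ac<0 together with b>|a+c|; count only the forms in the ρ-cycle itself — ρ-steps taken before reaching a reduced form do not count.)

D = 5, ⌊√D⌋ = 2
descent: ρ → (-1,1,1)  [lands on river]
river: ρ → (1,1,-1)
ρ-cycle length = 2 (tail of 1 descent step not counted)

2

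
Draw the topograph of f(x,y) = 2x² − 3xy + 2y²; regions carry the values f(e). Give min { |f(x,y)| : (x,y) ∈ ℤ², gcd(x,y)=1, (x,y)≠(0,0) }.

translate: b→1 (≡-3 mod 4), so (2,-3,2)→(2,1,1)
flip: (2,1,1)→(1,-1,2)
translate: b→1 (≡-1 mod 2), so (1,-1,2)→(1,1,2)
reduced (well bottom): (1,1,2) with a≤c, −a<b≤a
well minimum = a = 1

1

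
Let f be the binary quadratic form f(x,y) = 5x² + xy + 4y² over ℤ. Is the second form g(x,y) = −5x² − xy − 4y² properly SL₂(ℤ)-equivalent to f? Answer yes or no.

D₁ = -79, D₂ = -79
f: flip: (5,1,4)→(4,-1,5)
f: reduced (well bottom): (4,-1,5) with a≤c, −a<b≤a
g is negative-definite; reduce −g:
−g: flip: (5,1,4)→(4,-1,5)
−g: reduced (well bottom): (4,-1,5) with a≤c, −a<b≤a
flip sign back: reduced form of g is (-4,1,-5)
reduced forms (4, -1, 5) vs (-4, 1, -5) ⇒ inequivalent

no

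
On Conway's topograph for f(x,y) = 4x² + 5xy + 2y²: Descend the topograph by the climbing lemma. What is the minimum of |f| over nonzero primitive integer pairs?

translate: b→-3 (≡5 mod 8), so (4,5,2)→(4,-3,1)
flip: (4,-3,1)→(1,3,4)
translate: b→1 (≡3 mod 2), so (1,3,4)→(1,1,2)
reduced (well bottom): (1,1,2) with a≤c, −a<b≤a
well minimum = a = 1

1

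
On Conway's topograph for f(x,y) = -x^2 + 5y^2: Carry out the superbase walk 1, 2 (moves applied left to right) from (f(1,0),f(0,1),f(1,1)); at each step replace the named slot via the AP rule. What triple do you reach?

start (-1,5,4) = (f(1,0),f(0,1),f(1,1))
replace slot 1: 2·(5+4) − (-1) = 19 → (19,5,4)
replace slot 2: 2·(19+4) − 5 = 41 → (19,41,4)

19,41,4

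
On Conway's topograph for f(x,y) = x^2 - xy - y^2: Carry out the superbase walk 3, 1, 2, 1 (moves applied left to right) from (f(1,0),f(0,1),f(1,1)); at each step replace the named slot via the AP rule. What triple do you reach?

start (1,-1,-1) = (f(1,0),f(0,1),f(1,1))
replace slot 3: 2·(1+(-1)) − (-1) = 1 → (1,-1,1)
replace slot 1: 2·((-1)+1) − 1 = -1 → (-1,-1,1)
replace slot 2: 2·((-1)+1) − (-1) = 1 → (-1,1,1)
replace slot 1: 2·(1+1) − (-1) = 5 → (5,1,1)

5,1,1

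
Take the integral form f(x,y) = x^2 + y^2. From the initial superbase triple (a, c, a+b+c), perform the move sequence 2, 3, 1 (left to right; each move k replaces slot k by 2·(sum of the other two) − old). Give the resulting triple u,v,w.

start (1,1,2) = (f(1,0),f(0,1),f(1,1))
replace slot 2: 2·(1+2) − 1 = 5 → (1,5,2)
replace slot 3: 2·(1+5) − 2 = 10 → (1,5,10)
replace slot 1: 2·(5+10) − 1 = 29 → (29,5,10)

29,5,10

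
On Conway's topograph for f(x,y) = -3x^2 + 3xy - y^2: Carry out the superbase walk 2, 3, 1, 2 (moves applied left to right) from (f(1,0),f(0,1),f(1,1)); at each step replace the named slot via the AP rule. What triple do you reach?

start (-3,-1,-1) = (f(1,0),f(0,1),f(1,1))
replace slot 2: 2·((-3)+(-1)) − (-1) = -7 → (-3,-7,-1)
replace slot 3: 2·((-3)+(-7)) − (-1) = -19 → (-3,-7,-19)
replace slot 1: 2·((-7)+(-19)) − (-3) = -49 → (-49,-7,-19)
replace slot 2: 2·((-49)+(-19)) − (-7) = -129 → (-49,-129,-19)

-49,-129,-19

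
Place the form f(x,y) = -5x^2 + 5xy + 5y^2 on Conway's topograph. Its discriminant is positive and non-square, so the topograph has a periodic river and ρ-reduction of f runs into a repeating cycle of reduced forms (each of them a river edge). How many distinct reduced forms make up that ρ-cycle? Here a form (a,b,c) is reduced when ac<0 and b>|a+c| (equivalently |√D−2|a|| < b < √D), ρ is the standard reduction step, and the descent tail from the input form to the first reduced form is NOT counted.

D = 125, ⌊√D⌋ = 11
river: ρ → (5,5,-5)
river: ρ → (-5,5,5)
ρ-cycle length = 2 (tail of 0 descent steps not counted)

2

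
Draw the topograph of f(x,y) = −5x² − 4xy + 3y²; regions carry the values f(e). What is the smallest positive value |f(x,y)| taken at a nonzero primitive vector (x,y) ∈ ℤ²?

descent: ρ → (3,4,-5)  [lands on river]
river: ρ → (-5,6,2)
river: ρ → (2,6,-5)
river: ρ → (-5,4,3)
river: ρ → (3,8,-1)
river: ρ → (-1,8,3)
closes: descent 1, river 6
min |a| on river = 1

1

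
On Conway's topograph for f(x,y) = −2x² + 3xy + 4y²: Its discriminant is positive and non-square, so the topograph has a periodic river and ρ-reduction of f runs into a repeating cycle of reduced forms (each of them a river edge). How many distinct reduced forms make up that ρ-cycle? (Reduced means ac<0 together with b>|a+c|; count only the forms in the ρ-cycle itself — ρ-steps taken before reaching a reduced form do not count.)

D = 41, ⌊√D⌋ = 6
river: ρ → (4,5,-1)
river: ρ → (-1,5,4)
river: ρ → (4,3,-2)
river: ρ → (-2,5,2)
river: ρ → (2,3,-4)
river: ρ → (-4,5,1)
river: ρ → (1,5,-4)
river: ρ → (-4,3,2)
river: ρ → (2,5,-2)
river: ρ → (-2,3,4)
ρ-cycle length = 10 (tail of 0 descent steps not counted)

10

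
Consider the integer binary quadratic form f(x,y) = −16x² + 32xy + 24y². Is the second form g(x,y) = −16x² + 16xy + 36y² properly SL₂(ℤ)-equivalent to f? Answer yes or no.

D₁ = 2560, D₂ = 2560
river cycle of f (length 6): (24, 16, -24), (-24, 32, 16), (16, 32, -24), (-24, 16, 24), (24, 32, -16), (-16, 32, 24)
river cycle of g (length 2): (-16, 48, 4), (4, 48, -16)
cycles differ ⇒ inequivalent

no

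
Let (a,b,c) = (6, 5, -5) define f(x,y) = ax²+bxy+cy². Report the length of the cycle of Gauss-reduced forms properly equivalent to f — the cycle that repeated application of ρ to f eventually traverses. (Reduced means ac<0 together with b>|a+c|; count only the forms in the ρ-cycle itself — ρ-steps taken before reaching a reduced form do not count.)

D = 145, ⌊√D⌋ = 12
river: ρ → (-5,5,6)
river: ρ → (6,7,-4)
river: ρ → (-4,9,4)
river: ρ → (4,7,-6)
river: ρ → (-6,5,5)
river: ρ → (5,5,-6)
river: ρ → (-6,7,4)
river: ρ → (4,9,-4)
river: ρ → (-4,7,6)
river: ρ → (6,5,-5)
ρ-cycle length = 10 (tail of 0 descent steps not counted)

10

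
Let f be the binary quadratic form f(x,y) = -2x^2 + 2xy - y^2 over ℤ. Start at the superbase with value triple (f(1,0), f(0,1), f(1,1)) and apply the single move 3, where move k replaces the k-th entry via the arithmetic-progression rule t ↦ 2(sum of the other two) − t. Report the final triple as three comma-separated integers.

start (-2,-1,-1) = (f(1,0),f(0,1),f(1,1))
replace slot 3: 2·((-2)+(-1)) − (-1) = -5 → (-2,-1,-5)

-2,-1,-5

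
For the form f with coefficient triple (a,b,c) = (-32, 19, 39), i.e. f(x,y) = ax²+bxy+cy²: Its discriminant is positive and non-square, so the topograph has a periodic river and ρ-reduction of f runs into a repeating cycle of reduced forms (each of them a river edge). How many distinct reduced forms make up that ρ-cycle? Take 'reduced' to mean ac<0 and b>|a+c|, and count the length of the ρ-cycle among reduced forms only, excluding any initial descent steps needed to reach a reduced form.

D = 5353, ⌊√D⌋ = 73
river: ρ → (39,59,-12)
river: ρ → (-12,61,34)
river: ρ → (34,7,-39)
river: ρ → (-39,71,2)
river: ρ → (2,73,-3)
river: ρ → (-3,71,26)
river: ρ → (26,33,-41)
river: ρ → (-41,49,18)
river: ρ → (18,59,-26)
river: ρ → (-26,45,32)
river: ρ → (32,19,-39)
river: ρ → (-39,59,12)
river: ρ → (12,61,-34)
river: ρ → (-34,7,39)
river: ρ → (39,71,-2)
river: ρ → (-2,73,3)
river: ρ → (3,71,-26)
river: ρ → (-26,33,41)
river: ρ → (41,49,-18)
river: ρ → (-18,59,26)
river: ρ → (26,45,-32)
river: ρ → (-32,19,39)
ρ-cycle length = 22 (tail of 0 descent steps not counted)

22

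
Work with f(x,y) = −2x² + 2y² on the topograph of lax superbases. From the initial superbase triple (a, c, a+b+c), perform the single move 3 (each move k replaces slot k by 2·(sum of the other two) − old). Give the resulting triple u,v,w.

start (-2,2,0) = (f(1,0),f(0,1),f(1,1))
replace slot 3: 2·((-2)+2) − 0 = 0 → (-2,2,0)

-2,2,0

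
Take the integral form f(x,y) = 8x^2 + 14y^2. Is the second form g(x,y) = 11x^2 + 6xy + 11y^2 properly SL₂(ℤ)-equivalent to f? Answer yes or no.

D₁ = -448, D₂ = -448
f: reduced (well bottom): (8,0,14) with a≤c, −a<b≤a
g: reduced (well bottom): (11,6,11) with a≤c, −a<b≤a
reduced forms (8, 0, 14) vs (11, 6, 11) ⇒ inequivalent

no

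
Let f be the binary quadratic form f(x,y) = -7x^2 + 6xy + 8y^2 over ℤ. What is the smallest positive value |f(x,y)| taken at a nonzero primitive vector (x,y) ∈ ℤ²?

river: ρ → (8,10,-5)
river: ρ → (-5,10,8)
river: ρ → (8,6,-7)
river: ρ → (-7,8,7)
river: ρ → (7,6,-8)
river: ρ → (-8,10,5)
river: ρ → (5,10,-8)
river: ρ → (-8,6,7)
river: ρ → (7,8,-7)
river: ρ → (-7,6,8)
closes: descent 0, river 10
min |a| on river = 5

5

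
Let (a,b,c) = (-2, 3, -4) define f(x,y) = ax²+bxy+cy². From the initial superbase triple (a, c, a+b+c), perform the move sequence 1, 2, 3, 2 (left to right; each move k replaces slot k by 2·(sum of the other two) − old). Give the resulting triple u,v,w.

start (-2,-4,-3) = (f(1,0),f(0,1),f(1,1))
replace slot 1: 2·((-4)+(-3)) − (-2) = -12 → (-12,-4,-3)
replace slot 2: 2·((-12)+(-3)) − (-4) = -26 → (-12,-26,-3)
replace slot 3: 2·((-12)+(-26)) − (-3) = -73 → (-12,-26,-73)
replace slot 2: 2·((-12)+(-73)) − (-26) = -144 → (-12,-144,-73)

-12,-144,-73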